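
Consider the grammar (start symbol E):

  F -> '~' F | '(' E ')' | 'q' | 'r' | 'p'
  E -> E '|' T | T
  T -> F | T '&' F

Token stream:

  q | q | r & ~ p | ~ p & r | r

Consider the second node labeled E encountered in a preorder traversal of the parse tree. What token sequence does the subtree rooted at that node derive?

q | q | r & ~ p | ~ p & r

[E [E [E [E [E [T [F q]]] | [T [F q]]] | [T [T [F r]] & [F ~ [F p]]]] | [T [T [F ~ [F p]]] & [F r]]] | [T [F r]]]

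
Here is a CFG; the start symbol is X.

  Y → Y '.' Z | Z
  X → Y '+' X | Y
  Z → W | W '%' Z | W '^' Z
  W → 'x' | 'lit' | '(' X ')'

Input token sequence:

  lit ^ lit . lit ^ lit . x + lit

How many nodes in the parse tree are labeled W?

[X [Y [Y [Y [Z [W lit] ^ [Z [W lit]]]] . [Z [W lit] ^ [Z [W lit]]]] . [Z [W x]]] + [X [Y [Z [W lit]]]]]

6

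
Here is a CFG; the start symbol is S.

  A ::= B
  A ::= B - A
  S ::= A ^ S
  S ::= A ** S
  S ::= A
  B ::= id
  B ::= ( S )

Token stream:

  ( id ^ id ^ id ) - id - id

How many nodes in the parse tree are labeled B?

6

[S [A [B ( [S [A [B id]] ^ [S [A [B id]] ^ [S [A [B id]]]]] )] - [A [B id] - [A [B id]]]]]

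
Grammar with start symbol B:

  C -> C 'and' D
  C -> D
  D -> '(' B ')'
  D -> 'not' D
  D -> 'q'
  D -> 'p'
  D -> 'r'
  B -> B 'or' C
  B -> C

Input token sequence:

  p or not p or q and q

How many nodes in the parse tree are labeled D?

5

[B [B [B [C [D p]]] or [C [D not [D p]]]] or [C [C [D q]] and [D q]]]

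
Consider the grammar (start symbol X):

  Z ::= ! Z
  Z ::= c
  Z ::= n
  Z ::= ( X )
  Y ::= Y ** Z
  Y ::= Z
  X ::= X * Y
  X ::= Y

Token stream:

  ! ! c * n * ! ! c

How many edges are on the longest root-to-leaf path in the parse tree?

[X [X [X [Y [Z ! [Z ! [Z c]]]]] * [Y [Z n]]] * [Y [Z ! [Z ! [Z c]]]]]

7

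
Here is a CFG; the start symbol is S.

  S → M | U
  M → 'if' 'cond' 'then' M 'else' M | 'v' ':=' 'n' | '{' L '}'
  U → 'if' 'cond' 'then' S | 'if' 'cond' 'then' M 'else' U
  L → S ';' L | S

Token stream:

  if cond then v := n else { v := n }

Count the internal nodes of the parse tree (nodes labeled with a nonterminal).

7

[S [M if cond then [M v := n] else [M { [L [S [M v := n]]] }]]]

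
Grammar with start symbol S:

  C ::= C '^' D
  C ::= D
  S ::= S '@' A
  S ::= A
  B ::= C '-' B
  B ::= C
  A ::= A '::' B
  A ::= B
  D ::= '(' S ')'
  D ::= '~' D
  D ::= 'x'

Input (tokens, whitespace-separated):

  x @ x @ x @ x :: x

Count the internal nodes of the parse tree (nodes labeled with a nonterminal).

[S [S [S [S [A [B [C [D x]]]]] @ [A [B [C [D x]]]]] @ [A [B [C [D x]]]]] @ [A [A [B [C [D x]]]] :: [B [C [D x]]]]]

24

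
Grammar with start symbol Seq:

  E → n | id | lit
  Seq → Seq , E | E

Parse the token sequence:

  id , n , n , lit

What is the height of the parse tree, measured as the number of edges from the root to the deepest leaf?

5

[Seq [Seq [Seq [Seq [E id]] , [E n]] , [E n]] , [E lit]]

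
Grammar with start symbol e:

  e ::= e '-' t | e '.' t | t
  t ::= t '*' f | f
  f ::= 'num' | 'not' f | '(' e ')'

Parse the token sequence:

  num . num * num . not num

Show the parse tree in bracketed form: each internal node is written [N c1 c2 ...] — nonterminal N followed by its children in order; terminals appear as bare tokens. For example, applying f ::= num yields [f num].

e
e . t
e . t . t
t . t . t
f . t . t
num . t . t
num . t * f . t
num . f * f . t
num . num * f . t
num . num * num . t
num . num * num . f
num . num * num . not f
num . num * num . not num

[e [e [e [t [f num]]] . [t [t [f num]] * [f num]]] . [t [f not [f num]]]]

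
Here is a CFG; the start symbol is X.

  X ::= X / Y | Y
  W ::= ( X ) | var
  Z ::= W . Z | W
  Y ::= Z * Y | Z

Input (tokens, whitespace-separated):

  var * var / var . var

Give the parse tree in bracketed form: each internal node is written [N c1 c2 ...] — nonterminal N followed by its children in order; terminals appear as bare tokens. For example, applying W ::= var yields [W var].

[X [X [Y [Z [W var]] * [Y [Z [W var]]]]] / [Y [Z [W var] . [Z [W var]]]]]

X
X / Y
Y / Y
Z * Y / Y
W * Y / Y
var * Y / Y
var * Z / Y
var * W / Y
var * var / Y
var * var / Z
var * var / W . Z
var * var / var . Z
var * var / var . W
var * var / var . var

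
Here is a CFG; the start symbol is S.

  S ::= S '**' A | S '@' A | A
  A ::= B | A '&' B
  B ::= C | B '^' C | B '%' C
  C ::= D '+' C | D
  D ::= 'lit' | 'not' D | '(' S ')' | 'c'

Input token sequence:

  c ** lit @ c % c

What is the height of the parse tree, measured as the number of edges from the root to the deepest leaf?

7

[S [S [S [A [B [C [D c]]]]] ** [A [B [C [D lit]]]]] @ [A [B [B [C [D c]]] % [C [D c]]]]]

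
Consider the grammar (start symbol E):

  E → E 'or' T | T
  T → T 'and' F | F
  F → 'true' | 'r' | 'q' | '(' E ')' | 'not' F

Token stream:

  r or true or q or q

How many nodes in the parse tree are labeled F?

4

[E [E [E [E [T [F r]]] or [T [F true]]] or [T [F q]]] or [T [F q]]]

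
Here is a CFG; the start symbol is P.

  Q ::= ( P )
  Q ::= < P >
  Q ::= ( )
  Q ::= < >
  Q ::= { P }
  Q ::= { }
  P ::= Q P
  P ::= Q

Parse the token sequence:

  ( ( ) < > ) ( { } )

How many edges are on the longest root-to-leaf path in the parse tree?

5

[P [Q ( [P [Q ( )] [P [Q < >]]] )] [P [Q ( [P [Q { }]] )]]]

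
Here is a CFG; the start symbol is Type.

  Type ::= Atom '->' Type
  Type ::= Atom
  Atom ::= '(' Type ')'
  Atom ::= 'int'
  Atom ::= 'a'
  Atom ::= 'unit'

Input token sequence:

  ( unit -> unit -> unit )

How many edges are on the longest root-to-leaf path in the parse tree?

6

[Type [Atom ( [Type [Atom unit] -> [Type [Atom unit] -> [Type [Atom unit]]]] )]]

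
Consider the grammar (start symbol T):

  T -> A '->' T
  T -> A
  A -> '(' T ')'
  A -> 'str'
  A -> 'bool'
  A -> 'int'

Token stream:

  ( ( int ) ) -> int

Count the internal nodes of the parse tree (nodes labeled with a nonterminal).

8

[T [A ( [T [A ( [T [A int]] )]] )] -> [T [A int]]]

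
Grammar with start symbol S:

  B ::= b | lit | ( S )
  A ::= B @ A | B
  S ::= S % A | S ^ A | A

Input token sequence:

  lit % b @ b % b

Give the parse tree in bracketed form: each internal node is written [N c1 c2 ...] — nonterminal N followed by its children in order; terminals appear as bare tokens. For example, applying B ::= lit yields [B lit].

S
S % A
S % A % A
A % A % A
B % A % A
lit % A % A
lit % B @ A % A
lit % b @ A % A
lit % b @ B % A
lit % b @ b % A
lit % b @ b % B
lit % b @ b % b

[S [S [S [A [B lit]]] % [A [B b] @ [A [B b]]]] % [A [B b]]]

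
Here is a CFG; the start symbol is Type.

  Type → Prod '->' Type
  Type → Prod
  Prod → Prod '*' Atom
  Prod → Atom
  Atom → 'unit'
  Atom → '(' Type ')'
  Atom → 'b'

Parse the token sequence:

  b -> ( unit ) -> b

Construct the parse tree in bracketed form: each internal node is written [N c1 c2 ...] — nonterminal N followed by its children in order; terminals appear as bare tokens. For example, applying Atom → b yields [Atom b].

[Type [Prod [Atom b]] -> [Type [Prod [Atom ( [Type [Prod [Atom unit]]] )]] -> [Type [Prod [Atom b]]]]]

Type
Prod -> Type
Atom -> Type
b -> Type
b -> Prod -> Type
b -> Atom -> Type
b -> ( Type ) -> Type
b -> ( Prod ) -> Type
b -> ( Atom ) -> Type
b -> ( unit ) -> Type
b -> ( unit ) -> Prod
b -> ( unit ) -> Atom
b -> ( unit ) -> b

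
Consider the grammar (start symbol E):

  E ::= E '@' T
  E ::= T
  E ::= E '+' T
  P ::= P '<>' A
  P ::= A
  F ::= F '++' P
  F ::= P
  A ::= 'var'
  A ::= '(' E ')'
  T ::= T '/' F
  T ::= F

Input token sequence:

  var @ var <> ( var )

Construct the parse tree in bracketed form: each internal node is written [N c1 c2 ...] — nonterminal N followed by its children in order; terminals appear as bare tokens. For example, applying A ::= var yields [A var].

[E [E [T [F [P [A var]]]]] @ [T [F [P [P [A var]] <> [A ( [E [T [F [P [A var]]]]] )]]]]]

E
E @ T
T @ T
F @ T
P @ T
A @ T
var @ T
var @ F
var @ P
var @ P <> A
var @ A <> A
var @ var <> A
var @ var <> ( E )
var @ var <> ( T )
var @ var <> ( F )
var @ var <> ( P )
var @ var <> ( A )
var @ var <> ( var )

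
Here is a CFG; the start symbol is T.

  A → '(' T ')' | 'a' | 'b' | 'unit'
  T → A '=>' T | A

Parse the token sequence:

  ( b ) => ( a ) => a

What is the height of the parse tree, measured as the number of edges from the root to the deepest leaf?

[T [A ( [T [A b]] )] => [T [A ( [T [A a]] )] => [T [A a]]]]

5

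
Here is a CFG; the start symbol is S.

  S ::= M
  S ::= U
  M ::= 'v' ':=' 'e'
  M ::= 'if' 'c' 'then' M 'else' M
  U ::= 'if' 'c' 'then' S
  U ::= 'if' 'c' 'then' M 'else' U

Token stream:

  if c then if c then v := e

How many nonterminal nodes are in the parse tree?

[S [U if c then [S [U if c then [S [M v := e]]]]]]

6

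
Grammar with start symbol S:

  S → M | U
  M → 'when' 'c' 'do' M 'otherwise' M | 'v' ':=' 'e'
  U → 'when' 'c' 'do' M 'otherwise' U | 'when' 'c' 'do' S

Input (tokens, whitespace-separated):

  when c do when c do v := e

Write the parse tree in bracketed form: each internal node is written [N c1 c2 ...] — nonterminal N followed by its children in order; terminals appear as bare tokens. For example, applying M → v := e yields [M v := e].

[S [U when c do [S [U when c do [S [M v := e]]]]]]

S
U
when c do S
when c do U
when c do when c do S
when c do when c do M
when c do when c do v := e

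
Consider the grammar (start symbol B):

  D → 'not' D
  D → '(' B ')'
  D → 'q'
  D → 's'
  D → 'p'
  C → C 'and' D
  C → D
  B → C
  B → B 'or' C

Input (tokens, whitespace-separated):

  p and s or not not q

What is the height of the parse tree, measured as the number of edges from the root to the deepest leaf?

[B [B [C [C [D p]] and [D s]]] or [C [D not [D not [D q]]]]]

5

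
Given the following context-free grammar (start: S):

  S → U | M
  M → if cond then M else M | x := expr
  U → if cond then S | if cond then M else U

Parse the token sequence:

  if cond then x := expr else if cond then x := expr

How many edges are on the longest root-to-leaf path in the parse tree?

5

[S [U if cond then [M x := expr] else [U if cond then [S [M x := expr]]]]]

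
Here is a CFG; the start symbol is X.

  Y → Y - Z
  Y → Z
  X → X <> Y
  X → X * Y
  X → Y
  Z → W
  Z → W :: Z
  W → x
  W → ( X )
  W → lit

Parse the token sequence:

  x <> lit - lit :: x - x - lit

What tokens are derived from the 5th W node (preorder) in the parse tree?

[X [X [Y [Z [W x]]]] <> [Y [Y [Y [Y [Z [W lit]]] - [Z [W lit] :: [Z [W x]]]] - [Z [W x]]] - [Z [W lit]]]]

x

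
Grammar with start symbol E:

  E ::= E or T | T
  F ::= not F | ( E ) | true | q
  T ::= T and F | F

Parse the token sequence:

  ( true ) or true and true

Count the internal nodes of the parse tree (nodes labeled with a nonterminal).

[E [E [T [F ( [E [T [F true]]] )]]] or [T [T [F true]] and [F true]]]

11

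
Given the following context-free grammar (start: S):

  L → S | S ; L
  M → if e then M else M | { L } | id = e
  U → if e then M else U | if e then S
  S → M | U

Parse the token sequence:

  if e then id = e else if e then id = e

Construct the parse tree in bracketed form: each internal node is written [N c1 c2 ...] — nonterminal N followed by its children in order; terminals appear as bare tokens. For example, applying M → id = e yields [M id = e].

S
U
if e then M else U
if e then id = e else U
if e then id = e else if e then S
if e then id = e else if e then M
if e then id = e else if e then id = e

[S [U if e then [M id = e] else [U if e then [S [M id = e]]]]]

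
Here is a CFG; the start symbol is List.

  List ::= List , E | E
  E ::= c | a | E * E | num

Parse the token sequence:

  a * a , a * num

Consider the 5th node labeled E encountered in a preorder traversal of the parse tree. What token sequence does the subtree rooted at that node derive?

[List [List [E [E a] * [E a]]] , [E [E a] * [E num]]]

a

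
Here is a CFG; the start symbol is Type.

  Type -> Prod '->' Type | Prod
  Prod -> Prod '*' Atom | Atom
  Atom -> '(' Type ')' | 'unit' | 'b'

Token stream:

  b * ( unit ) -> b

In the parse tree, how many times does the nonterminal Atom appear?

4

[Type [Prod [Prod [Atom b]] * [Atom ( [Type [Prod [Atom unit]]] )]] -> [Type [Prod [Atom b]]]]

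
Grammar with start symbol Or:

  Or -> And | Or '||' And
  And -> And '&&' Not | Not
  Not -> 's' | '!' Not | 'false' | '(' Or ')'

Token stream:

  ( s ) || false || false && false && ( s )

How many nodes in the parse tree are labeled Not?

[Or [Or [Or [And [Not ( [Or [And [Not s]]] )]]] || [And [Not false]]] || [And [And [And [Not false]] && [Not false]] && [Not ( [Or [And [Not s]]] )]]]

7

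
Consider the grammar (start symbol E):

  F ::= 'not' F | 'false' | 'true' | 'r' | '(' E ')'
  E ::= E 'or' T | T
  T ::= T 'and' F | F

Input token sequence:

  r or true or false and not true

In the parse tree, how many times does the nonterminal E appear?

[E [E [E [T [F r]]] or [T [F true]]] or [T [T [F false]] and [F not [F true]]]]

3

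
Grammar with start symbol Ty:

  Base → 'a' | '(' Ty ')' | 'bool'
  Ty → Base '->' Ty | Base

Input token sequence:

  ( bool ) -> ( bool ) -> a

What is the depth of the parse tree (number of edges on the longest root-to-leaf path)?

5

[Ty [Base ( [Ty [Base bool]] )] -> [Ty [Base ( [Ty [Base bool]] )] -> [Ty [Base a]]]]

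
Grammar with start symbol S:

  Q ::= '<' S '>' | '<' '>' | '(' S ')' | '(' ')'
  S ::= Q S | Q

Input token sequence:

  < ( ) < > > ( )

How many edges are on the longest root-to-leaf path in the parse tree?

5

[S [Q < [S [Q ( )] [S [Q < >]]] >] [S [Q ( )]]]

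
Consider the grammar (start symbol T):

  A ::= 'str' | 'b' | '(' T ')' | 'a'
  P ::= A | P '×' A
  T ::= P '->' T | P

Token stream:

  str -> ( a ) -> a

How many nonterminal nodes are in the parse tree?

12

[T [P [A str]] -> [T [P [A ( [T [P [A a]]] )]] -> [T [P [A a]]]]]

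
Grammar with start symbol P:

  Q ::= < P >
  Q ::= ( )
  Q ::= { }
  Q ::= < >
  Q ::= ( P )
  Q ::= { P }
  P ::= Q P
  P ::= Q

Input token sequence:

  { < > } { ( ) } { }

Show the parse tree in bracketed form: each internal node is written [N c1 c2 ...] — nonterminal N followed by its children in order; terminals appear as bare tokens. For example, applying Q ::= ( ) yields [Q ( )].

[P [Q { [P [Q < >]] }] [P [Q { [P [Q ( )]] }] [P [Q { }]]]]

P
Q P
{ P } P
{ Q } P
{ < > } P
{ < > } Q P
{ < > } { P } P
{ < > } { Q } P
{ < > } { ( ) } P
{ < > } { ( ) } Q
{ < > } { ( ) } { }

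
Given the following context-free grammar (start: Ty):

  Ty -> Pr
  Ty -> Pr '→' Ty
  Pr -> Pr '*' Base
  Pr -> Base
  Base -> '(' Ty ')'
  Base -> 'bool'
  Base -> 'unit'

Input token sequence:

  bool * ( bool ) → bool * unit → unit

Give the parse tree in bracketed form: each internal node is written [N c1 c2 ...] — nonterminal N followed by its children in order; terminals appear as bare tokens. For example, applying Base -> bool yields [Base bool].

[Ty [Pr [Pr [Base bool]] * [Base ( [Ty [Pr [Base bool]]] )]] → [Ty [Pr [Pr [Base bool]] * [Base unit]] → [Ty [Pr [Base unit]]]]]

Ty
Pr → Ty
Pr * Base → Ty
Base * Base → Ty
bool * Base → Ty
bool * ( Ty ) → Ty
bool * ( Pr ) → Ty
bool * ( Base ) → Ty
bool * ( bool ) → Ty
bool * ( bool ) → Pr → Ty
bool * ( bool ) → Pr * Base → Ty
bool * ( bool ) → Base * Base → Ty
bool * ( bool ) → bool * Base → Ty
bool * ( bool ) → bool * unit → Ty
bool * ( bool ) → bool * unit → Pr
bool * ( bool ) → bool * unit → Base
bool * ( bool ) → bool * unit → unit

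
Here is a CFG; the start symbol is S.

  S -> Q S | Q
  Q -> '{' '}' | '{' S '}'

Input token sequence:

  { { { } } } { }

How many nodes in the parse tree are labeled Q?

4

[S [Q { [S [Q { [S [Q { }]] }]] }] [S [Q { }]]]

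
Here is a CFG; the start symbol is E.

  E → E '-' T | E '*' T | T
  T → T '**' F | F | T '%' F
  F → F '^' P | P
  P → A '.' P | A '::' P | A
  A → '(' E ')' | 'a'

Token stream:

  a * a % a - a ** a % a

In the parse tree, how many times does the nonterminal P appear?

[E [E [E [T [F [P [A a]]]]] * [T [T [F [P [A a]]]] % [F [P [A a]]]]] - [T [T [T [F [P [A a]]]] ** [F [P [A a]]]] % [F [P [A a]]]]]

6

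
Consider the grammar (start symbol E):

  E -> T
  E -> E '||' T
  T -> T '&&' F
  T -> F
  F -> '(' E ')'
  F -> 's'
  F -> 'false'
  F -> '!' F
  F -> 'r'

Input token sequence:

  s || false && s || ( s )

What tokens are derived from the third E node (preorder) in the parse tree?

[E [E [E [T [F s]]] || [T [T [F false]] && [F s]]] || [T [F ( [E [T [F s]]] )]]]

s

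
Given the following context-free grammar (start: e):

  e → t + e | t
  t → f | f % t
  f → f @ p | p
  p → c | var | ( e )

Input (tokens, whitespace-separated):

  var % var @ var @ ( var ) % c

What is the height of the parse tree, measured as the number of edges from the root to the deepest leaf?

[e [t [f [p var]] % [t [f [f [f [p var]] @ [p var]] @ [p ( [e [t [f [p var]]]] )]] % [t [f [p c]]]]]]

9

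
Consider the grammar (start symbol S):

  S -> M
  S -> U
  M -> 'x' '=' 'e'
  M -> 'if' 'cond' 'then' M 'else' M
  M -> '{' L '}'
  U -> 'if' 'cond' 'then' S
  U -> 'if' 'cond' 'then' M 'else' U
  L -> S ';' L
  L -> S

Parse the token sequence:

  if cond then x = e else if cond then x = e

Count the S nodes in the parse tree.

[S [U if cond then [M x = e] else [U if cond then [S [M x = e]]]]]

2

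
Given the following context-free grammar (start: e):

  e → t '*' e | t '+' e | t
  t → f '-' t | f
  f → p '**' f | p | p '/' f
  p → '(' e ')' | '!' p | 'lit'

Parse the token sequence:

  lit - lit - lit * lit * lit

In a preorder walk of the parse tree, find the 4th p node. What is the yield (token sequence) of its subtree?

lit

[e [t [f [p lit]] - [t [f [p lit]] - [t [f [p lit]]]]] * [e [t [f [p lit]]] * [e [t [f [p lit]]]]]]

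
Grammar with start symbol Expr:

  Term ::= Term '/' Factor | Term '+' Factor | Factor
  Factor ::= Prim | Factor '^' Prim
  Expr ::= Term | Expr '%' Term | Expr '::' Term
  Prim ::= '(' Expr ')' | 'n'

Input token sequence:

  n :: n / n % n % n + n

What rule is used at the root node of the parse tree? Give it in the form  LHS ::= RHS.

Expr ::= Expr '%' Term

[Expr [Expr [Expr [Expr [Term [Factor [Prim n]]]] :: [Term [Term [Factor [Prim n]]] / [Factor [Prim n]]]] % [Term [Factor [Prim n]]]] % [Term [Term [Factor [Prim n]]] + [Factor [Prim n]]]]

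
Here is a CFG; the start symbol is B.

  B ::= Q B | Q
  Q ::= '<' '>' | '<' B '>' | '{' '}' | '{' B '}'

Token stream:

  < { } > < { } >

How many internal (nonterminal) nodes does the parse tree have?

8

[B [Q < [B [Q { }]] >] [B [Q < [B [Q { }]] >]]]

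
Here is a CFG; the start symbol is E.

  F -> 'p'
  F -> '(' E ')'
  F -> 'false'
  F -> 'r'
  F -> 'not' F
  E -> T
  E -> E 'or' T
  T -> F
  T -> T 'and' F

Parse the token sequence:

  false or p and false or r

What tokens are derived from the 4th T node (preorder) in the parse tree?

r

[E [E [E [T [F false]]] or [T [T [F p]] and [F false]]] or [T [F r]]]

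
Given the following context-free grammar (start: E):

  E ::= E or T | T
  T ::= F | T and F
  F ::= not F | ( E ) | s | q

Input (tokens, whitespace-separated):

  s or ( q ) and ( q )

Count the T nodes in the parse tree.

5

[E [E [T [F s]]] or [T [T [F ( [E [T [F q]]] )]] and [F ( [E [T [F q]]] )]]]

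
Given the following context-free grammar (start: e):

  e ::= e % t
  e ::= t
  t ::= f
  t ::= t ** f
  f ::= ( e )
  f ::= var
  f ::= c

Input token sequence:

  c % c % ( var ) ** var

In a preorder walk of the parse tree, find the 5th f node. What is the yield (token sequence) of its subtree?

[e [e [e [t [f c]]] % [t [f c]]] % [t [t [f ( [e [t [f var]]] )]] ** [f var]]]

var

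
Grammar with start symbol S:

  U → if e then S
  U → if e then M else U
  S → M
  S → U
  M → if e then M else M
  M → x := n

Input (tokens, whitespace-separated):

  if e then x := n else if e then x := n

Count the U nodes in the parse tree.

[S [U if e then [M x := n] else [U if e then [S [M x := n]]]]]

2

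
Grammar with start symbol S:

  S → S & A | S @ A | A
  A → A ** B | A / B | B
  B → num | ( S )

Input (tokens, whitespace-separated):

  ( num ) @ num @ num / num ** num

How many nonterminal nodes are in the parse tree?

16

[S [S [S [A [B ( [S [A [B num]]] )]]] @ [A [B num]]] @ [A [A [A [B num]] / [B num]] ** [B num]]]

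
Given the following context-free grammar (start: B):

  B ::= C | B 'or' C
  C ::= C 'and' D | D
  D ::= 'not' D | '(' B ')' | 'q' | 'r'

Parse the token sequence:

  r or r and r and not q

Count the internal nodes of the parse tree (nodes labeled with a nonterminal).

[B [B [C [D r]]] or [C [C [C [D r]] and [D r]] and [D not [D q]]]]

11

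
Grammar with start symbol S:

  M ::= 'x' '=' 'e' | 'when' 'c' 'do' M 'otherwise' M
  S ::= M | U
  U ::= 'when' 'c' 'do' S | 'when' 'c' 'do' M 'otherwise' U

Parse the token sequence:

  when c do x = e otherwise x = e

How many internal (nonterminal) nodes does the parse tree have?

4

[S [M when c do [M x = e] otherwise [M x = e]]]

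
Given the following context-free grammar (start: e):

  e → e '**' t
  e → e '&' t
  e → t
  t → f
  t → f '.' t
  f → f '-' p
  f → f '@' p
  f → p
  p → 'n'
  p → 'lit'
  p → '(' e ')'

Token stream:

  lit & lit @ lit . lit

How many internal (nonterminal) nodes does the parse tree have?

[e [e [t [f [p lit]]]] & [t [f [f [p lit]] @ [p lit]] . [t [f [p lit]]]]]

13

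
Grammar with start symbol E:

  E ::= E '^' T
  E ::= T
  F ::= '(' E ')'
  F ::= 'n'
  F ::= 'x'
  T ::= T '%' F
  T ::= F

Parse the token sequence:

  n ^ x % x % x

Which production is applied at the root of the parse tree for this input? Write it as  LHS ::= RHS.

[E [E [T [F n]]] ^ [T [T [T [F x]] % [F x]] % [F x]]]

E ::= E '^' T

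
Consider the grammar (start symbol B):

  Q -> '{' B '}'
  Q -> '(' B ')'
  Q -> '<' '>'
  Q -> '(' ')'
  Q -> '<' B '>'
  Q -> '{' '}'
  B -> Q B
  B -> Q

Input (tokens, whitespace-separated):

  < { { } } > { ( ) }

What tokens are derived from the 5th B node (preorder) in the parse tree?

( )

[B [Q < [B [Q { [B [Q { }]] }]] >] [B [Q { [B [Q ( )]] }]]]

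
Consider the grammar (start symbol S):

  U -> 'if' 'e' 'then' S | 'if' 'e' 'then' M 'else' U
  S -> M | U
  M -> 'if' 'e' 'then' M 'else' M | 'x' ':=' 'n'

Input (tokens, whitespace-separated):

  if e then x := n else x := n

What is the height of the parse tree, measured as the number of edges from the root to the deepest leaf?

3

[S [M if e then [M x := n] else [M x := n]]]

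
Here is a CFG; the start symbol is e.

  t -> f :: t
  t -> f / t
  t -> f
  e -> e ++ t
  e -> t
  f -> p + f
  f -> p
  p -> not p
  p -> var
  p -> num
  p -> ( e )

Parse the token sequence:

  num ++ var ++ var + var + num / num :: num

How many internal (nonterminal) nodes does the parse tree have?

[e [e [e [t [f [p num]]]] ++ [t [f [p var]]]] ++ [t [f [p var] + [f [p var] + [f [p num]]]] / [t [f [p num]] :: [t [f [p num]]]]]]

22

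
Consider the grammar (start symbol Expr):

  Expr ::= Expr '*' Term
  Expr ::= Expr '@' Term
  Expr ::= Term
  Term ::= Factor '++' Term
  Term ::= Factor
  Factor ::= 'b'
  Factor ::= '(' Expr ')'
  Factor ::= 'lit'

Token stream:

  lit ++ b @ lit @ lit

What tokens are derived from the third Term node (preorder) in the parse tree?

[Expr [Expr [Expr [Term [Factor lit] ++ [Term [Factor b]]]] @ [Term [Factor lit]]] @ [Term [Factor lit]]]

lit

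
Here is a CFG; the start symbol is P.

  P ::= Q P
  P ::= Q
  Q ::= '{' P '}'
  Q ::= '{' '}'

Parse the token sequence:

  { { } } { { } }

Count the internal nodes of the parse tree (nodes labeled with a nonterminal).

8

[P [Q { [P [Q { }]] }] [P [Q { [P [Q { }]] }]]]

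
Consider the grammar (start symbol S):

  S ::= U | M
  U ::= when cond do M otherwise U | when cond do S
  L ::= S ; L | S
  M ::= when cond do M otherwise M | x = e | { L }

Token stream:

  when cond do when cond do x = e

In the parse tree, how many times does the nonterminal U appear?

2

[S [U when cond do [S [U when cond do [S [M x = e]]]]]]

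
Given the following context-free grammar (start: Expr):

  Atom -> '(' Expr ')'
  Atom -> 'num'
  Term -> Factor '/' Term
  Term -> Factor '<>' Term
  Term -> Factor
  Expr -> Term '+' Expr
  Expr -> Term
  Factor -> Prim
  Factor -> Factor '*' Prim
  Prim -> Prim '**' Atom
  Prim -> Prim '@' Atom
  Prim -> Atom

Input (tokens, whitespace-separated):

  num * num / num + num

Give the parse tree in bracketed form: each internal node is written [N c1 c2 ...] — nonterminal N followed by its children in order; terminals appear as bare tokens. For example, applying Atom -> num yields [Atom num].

[Expr [Term [Factor [Factor [Prim [Atom num]]] * [Prim [Atom num]]] / [Term [Factor [Prim [Atom num]]]]] + [Expr [Term [Factor [Prim [Atom num]]]]]]

Expr
Term + Expr
Factor / Term + Expr
Factor * Prim / Term + Expr
Prim * Prim / Term + Expr
Atom * Prim / Term + Expr
num * Prim / Term + Expr
num * Atom / Term + Expr
num * num / Term + Expr
num * num / Factor + Expr
num * num / Prim + Expr
num * num / Atom + Expr
num * num / num + Expr
num * num / num + Term
num * num / num + Factor
num * num / num + Prim
num * num / num + Atom
num * num / num + num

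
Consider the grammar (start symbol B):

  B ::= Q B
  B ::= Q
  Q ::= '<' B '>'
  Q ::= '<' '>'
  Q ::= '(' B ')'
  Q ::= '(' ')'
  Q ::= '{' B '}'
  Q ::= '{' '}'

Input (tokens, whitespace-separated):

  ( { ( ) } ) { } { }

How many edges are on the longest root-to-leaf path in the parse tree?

[B [Q ( [B [Q { [B [Q ( )]] }]] )] [B [Q { }] [B [Q { }]]]]

6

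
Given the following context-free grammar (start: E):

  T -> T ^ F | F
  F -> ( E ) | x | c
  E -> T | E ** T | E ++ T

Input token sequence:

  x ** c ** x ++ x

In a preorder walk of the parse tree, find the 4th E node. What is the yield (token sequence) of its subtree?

x

[E [E [E [E [T [F x]]] ** [T [F c]]] ** [T [F x]]] ++ [T [F x]]]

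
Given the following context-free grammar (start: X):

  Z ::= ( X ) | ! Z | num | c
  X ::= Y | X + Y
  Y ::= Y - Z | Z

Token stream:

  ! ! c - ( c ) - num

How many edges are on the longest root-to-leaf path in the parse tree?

7

[X [Y [Y [Y [Z ! [Z ! [Z c]]]] - [Z ( [X [Y [Z c]]] )]] - [Z num]]]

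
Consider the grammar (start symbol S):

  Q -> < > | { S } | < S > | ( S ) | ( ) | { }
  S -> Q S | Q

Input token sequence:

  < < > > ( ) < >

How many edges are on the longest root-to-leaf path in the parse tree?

4

[S [Q < [S [Q < >]] >] [S [Q ( )] [S [Q < >]]]]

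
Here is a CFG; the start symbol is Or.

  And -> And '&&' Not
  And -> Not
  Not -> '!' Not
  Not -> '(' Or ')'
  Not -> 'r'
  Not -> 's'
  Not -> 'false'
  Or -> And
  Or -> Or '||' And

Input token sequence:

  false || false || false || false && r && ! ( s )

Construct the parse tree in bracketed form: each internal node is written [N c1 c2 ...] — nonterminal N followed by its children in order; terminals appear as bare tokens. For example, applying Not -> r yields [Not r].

[Or [Or [Or [Or [And [Not false]]] || [And [Not false]]] || [And [Not false]]] || [And [And [And [Not false]] && [Not r]] && [Not ! [Not ( [Or [And [Not s]]] )]]]]

Or
Or || And
Or || And || And
Or || And || And || And
And || And || And || And
Not || And || And || And
false || And || And || And
false || Not || And || And
false || false || And || And
false || false || Not || And
false || false || false || And
false || false || false || And && Not
false || false || false || And && Not && Not
false || false || false || Not && Not && Not
false || false || false || false && Not && Not
false || false || false || false && r && Not
false || false || false || false && r && ! Not
false || false || false || false && r && ! ( Or )
false || false || false || false && r && ! ( And )
false || false || false || false && r && ! ( Not )
false || false || false || false && r && ! ( s )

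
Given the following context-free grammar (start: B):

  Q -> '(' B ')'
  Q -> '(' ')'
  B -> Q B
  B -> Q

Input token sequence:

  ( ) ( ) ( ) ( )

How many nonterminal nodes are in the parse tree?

[B [Q ( )] [B [Q ( )] [B [Q ( )] [B [Q ( )]]]]]

8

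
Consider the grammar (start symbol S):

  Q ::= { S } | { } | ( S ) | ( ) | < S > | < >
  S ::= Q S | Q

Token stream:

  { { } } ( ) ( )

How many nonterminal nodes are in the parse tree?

8

[S [Q { [S [Q { }]] }] [S [Q ( )] [S [Q ( )]]]]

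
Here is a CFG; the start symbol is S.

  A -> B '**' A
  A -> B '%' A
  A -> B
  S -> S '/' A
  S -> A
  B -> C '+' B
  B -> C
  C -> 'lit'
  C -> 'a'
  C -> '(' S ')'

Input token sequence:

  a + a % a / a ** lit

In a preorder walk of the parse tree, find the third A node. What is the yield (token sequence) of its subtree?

a ** lit

[S [S [A [B [C a] + [B [C a]]] % [A [B [C a]]]]] / [A [B [C a]] ** [A [B [C lit]]]]]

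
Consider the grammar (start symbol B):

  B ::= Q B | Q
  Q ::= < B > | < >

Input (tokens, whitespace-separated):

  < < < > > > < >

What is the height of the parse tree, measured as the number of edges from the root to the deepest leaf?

6

[B [Q < [B [Q < [B [Q < >]] >]] >] [B [Q < >]]]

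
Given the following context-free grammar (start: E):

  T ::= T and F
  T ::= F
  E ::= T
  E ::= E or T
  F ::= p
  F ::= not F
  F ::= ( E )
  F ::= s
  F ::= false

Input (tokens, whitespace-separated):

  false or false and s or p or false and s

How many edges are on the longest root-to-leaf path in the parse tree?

[E [E [E [E [T [F false]]] or [T [T [F false]] and [F s]]] or [T [F p]]] or [T [T [F false]] and [F s]]]

6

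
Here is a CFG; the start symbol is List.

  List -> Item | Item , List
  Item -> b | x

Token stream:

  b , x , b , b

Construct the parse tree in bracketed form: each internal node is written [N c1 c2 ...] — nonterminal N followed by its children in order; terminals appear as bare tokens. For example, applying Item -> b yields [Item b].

List
Item , List
b , List
b , Item , List
b , x , List
b , x , Item , List
b , x , b , List
b , x , b , Item
b , x , b , b

[List [Item b] , [List [Item x] , [List [Item b] , [List [Item b]]]]]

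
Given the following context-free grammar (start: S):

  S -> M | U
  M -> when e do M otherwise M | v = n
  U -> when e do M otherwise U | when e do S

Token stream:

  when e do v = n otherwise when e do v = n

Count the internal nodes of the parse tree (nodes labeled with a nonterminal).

[S [U when e do [M v = n] otherwise [U when e do [S [M v = n]]]]]

6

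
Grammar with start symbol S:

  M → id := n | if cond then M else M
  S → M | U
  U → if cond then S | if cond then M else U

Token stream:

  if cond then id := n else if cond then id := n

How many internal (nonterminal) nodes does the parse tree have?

6

[S [U if cond then [M id := n] else [U if cond then [S [M id := n]]]]]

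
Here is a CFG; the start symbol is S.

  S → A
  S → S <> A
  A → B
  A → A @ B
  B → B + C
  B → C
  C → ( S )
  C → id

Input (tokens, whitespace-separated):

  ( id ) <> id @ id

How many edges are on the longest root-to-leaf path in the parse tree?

9

[S [S [A [B [C ( [S [A [B [C id]]]] )]]]] <> [A [A [B [C id]]] @ [B [C id]]]]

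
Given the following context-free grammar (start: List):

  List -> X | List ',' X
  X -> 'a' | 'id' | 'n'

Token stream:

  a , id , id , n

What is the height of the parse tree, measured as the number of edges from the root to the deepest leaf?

[List [List [List [List [X a]] , [X id]] , [X id]] , [X n]]

5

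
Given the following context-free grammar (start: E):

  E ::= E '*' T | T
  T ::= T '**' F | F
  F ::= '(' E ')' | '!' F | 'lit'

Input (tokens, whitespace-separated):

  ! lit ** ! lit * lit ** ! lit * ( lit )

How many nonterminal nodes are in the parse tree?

[E [E [E [T [T [F ! [F lit]]] ** [F ! [F lit]]]] * [T [T [F lit]] ** [F ! [F lit]]]] * [T [F ( [E [T [F lit]]] )]]]

19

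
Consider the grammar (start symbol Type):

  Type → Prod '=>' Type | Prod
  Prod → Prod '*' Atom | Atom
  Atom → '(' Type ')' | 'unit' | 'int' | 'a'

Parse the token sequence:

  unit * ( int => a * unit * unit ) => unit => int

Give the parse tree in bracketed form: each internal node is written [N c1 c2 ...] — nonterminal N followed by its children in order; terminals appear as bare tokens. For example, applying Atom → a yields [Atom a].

[Type [Prod [Prod [Atom unit]] * [Atom ( [Type [Prod [Atom int]] => [Type [Prod [Prod [Prod [Atom a]] * [Atom unit]] * [Atom unit]]]] )]] => [Type [Prod [Atom unit]] => [Type [Prod [Atom int]]]]]

Type
Prod => Type
Prod * Atom => Type
Atom * Atom => Type
unit * Atom => Type
unit * ( Type ) => Type
unit * ( Prod => Type ) => Type
unit * ( Atom => Type ) => Type
unit * ( int => Type ) => Type
unit * ( int => Prod ) => Type
unit * ( int => Prod * Atom ) => Type
unit * ( int => Prod * Atom * Atom ) => Type
unit * ( int => Atom * Atom * Atom ) => Type
unit * ( int => a * Atom * Atom ) => Type
unit * ( int => a * unit * Atom ) => Type
unit * ( int => a * unit * unit ) => Type
unit * ( int => a * unit * unit ) => Prod => Type
unit * ( int => a * unit * unit ) => Atom => Type
unit * ( int => a * unit * unit ) => unit => Type
unit * ( int => a * unit * unit ) => unit => Prod
unit * ( int => a * unit * unit ) => unit => Atom
unit * ( int => a * unit * unit ) => unit => int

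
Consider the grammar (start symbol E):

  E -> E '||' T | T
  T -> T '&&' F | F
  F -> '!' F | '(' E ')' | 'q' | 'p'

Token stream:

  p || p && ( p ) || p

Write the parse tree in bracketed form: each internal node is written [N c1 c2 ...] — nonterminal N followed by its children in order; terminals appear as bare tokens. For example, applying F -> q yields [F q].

E
E || T
E || T || T
T || T || T
F || T || T
p || T || T
p || T && F || T
p || F && F || T
p || p && F || T
p || p && ( E ) || T
p || p && ( T ) || T
p || p && ( F ) || T
p || p && ( p ) || T
p || p && ( p ) || F
p || p && ( p ) || p

[E [E [E [T [F p]]] || [T [T [F p]] && [F ( [E [T [F p]]] )]]] || [T [F p]]]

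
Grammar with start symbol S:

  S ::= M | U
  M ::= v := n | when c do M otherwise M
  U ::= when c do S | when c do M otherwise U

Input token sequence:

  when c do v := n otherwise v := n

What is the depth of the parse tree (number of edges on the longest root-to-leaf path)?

[S [M when c do [M v := n] otherwise [M v := n]]]

3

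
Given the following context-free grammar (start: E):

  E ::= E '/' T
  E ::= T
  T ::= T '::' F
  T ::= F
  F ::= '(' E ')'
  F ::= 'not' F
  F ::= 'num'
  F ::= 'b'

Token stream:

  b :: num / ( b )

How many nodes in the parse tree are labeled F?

4

[E [E [T [T [F b]] :: [F num]]] / [T [F ( [E [T [F b]]] )]]]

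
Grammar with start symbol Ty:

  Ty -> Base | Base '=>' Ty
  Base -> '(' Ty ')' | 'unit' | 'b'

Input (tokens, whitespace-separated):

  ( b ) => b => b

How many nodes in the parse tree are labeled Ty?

[Ty [Base ( [Ty [Base b]] )] => [Ty [Base b] => [Ty [Base b]]]]

4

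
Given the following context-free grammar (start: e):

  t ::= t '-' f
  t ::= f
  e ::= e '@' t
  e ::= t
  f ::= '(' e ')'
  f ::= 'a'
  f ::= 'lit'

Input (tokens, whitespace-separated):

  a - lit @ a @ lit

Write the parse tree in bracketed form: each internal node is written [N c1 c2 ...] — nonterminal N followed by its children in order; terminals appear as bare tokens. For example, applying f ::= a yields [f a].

[e [e [e [t [t [f a]] - [f lit]]] @ [t [f a]]] @ [t [f lit]]]

e
e @ t
e @ t @ t
t @ t @ t
t - f @ t @ t
f - f @ t @ t
a - f @ t @ t
a - lit @ t @ t
a - lit @ f @ t
a - lit @ a @ t
a - lit @ a @ f
a - lit @ a @ lit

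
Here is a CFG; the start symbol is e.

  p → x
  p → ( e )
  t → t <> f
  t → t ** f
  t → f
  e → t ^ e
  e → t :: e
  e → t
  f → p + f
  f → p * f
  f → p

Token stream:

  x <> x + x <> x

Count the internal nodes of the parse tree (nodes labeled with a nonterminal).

12

[e [t [t [t [f [p x]]] <> [f [p x] + [f [p x]]]] <> [f [p x]]]]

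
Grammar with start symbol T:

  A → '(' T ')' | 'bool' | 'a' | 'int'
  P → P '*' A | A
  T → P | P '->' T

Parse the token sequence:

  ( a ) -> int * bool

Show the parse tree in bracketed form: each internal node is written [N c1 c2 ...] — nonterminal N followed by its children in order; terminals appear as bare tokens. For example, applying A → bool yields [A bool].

[T [P [A ( [T [P [A a]]] )]] -> [T [P [P [A int]] * [A bool]]]]

T
P -> T
A -> T
( T ) -> T
( P ) -> T
( A ) -> T
( a ) -> T
( a ) -> P
( a ) -> P * A
( a ) -> A * A
( a ) -> int * A
( a ) -> int * bool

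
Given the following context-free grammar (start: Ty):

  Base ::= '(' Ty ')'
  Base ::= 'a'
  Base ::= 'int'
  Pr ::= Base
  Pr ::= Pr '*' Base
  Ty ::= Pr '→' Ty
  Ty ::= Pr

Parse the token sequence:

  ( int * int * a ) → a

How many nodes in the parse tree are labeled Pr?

[Ty [Pr [Base ( [Ty [Pr [Pr [Pr [Base int]] * [Base int]] * [Base a]]] )]] → [Ty [Pr [Base a]]]]

5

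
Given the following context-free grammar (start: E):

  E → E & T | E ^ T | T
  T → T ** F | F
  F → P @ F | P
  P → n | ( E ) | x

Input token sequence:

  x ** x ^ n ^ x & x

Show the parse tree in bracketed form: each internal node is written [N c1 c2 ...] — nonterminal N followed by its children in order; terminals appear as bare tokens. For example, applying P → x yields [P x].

E
E & T
E ^ T & T
E ^ T ^ T & T
T ^ T ^ T & T
T ** F ^ T ^ T & T
F ** F ^ T ^ T & T
P ** F ^ T ^ T & T
x ** F ^ T ^ T & T
x ** P ^ T ^ T & T
x ** x ^ T ^ T & T
x ** x ^ F ^ T & T
x ** x ^ P ^ T & T
x ** x ^ n ^ T & T
x ** x ^ n ^ F & T
x ** x ^ n ^ P & T
x ** x ^ n ^ x & T
x ** x ^ n ^ x & F
x ** x ^ n ^ x & P
x ** x ^ n ^ x & x

[E [E [E [E [T [T [F [P x]]] ** [F [P x]]]] ^ [T [F [P n]]]] ^ [T [F [P x]]]] & [T [F [P x]]]]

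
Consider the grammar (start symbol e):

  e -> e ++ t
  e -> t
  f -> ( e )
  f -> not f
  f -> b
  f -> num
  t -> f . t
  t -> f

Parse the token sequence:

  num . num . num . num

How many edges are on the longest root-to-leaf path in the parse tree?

[e [t [f num] . [t [f num] . [t [f num] . [t [f num]]]]]]

6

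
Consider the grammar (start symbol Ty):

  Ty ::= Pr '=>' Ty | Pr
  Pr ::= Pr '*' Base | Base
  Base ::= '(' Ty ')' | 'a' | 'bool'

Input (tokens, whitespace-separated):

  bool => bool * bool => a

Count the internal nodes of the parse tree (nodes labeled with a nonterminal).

11

[Ty [Pr [Base bool]] => [Ty [Pr [Pr [Base bool]] * [Base bool]] => [Ty [Pr [Base a]]]]]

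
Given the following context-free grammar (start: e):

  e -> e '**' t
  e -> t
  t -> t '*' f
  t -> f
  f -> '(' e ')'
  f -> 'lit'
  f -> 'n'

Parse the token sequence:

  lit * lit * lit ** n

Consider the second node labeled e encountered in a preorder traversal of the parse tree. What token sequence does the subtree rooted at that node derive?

lit * lit * lit

[e [e [t [t [t [f lit]] * [f lit]] * [f lit]]] ** [t [f n]]]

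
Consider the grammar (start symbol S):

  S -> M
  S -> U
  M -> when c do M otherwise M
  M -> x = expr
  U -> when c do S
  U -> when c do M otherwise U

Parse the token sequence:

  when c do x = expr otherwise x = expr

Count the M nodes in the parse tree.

[S [M when c do [M x = expr] otherwise [M x = expr]]]

3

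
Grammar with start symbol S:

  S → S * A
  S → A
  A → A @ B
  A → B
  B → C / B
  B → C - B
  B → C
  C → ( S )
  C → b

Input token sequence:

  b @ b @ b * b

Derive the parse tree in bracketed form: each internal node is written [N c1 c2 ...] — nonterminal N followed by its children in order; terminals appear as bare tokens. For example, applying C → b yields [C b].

S
S * A
A * A
A @ B * A
A @ B @ B * A
B @ B @ B * A
C @ B @ B * A
b @ B @ B * A
b @ C @ B * A
b @ b @ B * A
b @ b @ C * A
b @ b @ b * A
b @ b @ b * B
b @ b @ b * C
b @ b @ b * b

[S [S [A [A [A [B [C b]]] @ [B [C b]]] @ [B [C b]]]] * [A [B [C b]]]]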